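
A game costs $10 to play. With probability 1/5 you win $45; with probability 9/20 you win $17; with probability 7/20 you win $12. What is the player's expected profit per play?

E[payout] = 45·1/5 + 17·9/20 + 12·7/20
 = 9 + 153/20 + 21/5
 = 417/20
Net = 417/20 - 10 = 217/20

10.85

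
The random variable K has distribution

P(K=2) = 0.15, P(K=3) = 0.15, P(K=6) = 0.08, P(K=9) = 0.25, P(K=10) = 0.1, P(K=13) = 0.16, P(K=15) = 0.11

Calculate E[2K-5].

E[2K-5] = Σ (2k-5)·P(K=k)
 = (-1)·0.15 + 1·0.15 + 7·0.08 + 13·0.25 + 15·0.1 + 21·0.16 + 25·0.11
 = (-0.15) + 0.15 + 0.56 + 3.25 + 1.5 + 3.36 + 2.75
 = 11.42

11.42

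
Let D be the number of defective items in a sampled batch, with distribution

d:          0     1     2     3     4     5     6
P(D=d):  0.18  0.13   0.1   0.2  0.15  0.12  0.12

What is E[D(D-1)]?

E[D(D-1)] = Σ d(d-1)·P(D=d)
 = 0·0.18 + 0·0.13 + 2·0.1 + 6·0.2 + 12·0.15 + 20·0.12 + 30·0.12
 = 0 + 0 + 0.2 + 1.2 + 1.8 + 2.4 + 3.6
 = 9.2

9.2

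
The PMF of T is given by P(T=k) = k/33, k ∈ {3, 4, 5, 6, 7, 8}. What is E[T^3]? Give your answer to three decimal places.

265.303

E[T^3] = Σ t^3·P(T=t)
 = 27·1/11 + 64·4/33 + 125·5/33 + 216·2/11 + 343·7/33 + 512·8/33
 = 27/11 + 256/33 + 625/33 + 432/11 + 2401/33 + 4096/33
 = 8755/33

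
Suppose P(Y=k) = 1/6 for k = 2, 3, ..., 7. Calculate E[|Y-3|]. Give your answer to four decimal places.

1.8333

E[|Y-3|] = Σ |y-3|·P(Y=y)
 = 1·1/6 + 0·1/6 + 1·1/6 + 2·1/6 + 3·1/6 + 4·1/6
 = 1/6 + 0 + 1/6 + 1/3 + 1/2 + 2/3
 = 11/6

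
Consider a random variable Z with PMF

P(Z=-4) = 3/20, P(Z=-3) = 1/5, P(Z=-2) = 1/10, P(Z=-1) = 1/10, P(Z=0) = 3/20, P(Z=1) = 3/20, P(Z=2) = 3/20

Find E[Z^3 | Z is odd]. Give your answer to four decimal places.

P(Z is odd) = 1/5 + 1/10 + 3/20 = 9/20.
E[Z^3 | Z is odd] = [(-27)·1/5 + (-1)·1/10 + 1·3/20] / (9/20)
 = -107/20 / (9/20)
 = -107/9

-11.8889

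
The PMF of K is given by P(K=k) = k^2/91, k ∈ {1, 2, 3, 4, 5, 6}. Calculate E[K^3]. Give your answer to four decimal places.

E[K^3] = Σ k^3·P(K=k)
 = 1·1/91 + 8·4/91 + 27·9/91 + 64·16/91 + 125·25/91 + 216·36/91
 = 1/91 + 32/91 + 243/91 + 1024/91 + 3125/91 + 7776/91
 = 1743/13

134.0769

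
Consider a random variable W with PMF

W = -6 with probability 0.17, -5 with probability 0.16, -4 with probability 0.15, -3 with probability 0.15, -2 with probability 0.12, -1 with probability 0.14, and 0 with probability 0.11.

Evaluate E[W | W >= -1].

P(W >= -1) = 0.14 + 0.11 = 0.25.
E[W | W >= -1] = [(-1)·0.14 + 0·0.11] / 0.25
 = -0.14 / 0.25
 = -14/25

-0.56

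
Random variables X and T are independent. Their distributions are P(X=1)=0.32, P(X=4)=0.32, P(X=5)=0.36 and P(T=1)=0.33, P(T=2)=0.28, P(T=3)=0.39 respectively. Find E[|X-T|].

2.0184

E[|X-T|] = Σ_x Σ_t |x-t| · P(X=x)P(T=t)
 = 0·0.1056 + 1·0.0896 + 2·0.1248 + 3·0.1056 + 2·0.0896 + 1·0.1248 + 4·0.1188 + 3·0.1008 + 2·0.1404
 = 0 + 0.0896 + 0.2496 + 0.3168 + 0.1792 + 0.1248 + 0.4752 + 0.3024 + 0.2808
 = 2.0184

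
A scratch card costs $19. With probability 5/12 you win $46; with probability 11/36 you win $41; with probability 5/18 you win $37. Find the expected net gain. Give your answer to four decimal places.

22.9722

E[payout] = 46·5/12 + 41·11/36 + 37·5/18
 = 115/6 + 451/36 + 185/18
 = 1511/36
Net = 1511/36 - 19 = 827/36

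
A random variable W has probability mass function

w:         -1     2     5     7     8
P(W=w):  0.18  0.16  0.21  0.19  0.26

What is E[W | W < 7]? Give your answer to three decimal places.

2.164

P(W < 7) = 0.18 + 0.16 + 0.21 = 0.55.
E[W | W < 7] = [(-1)·0.18 + 2·0.16 + 5·0.21] / 0.55
 = 1.19 / 0.55
 = 119/55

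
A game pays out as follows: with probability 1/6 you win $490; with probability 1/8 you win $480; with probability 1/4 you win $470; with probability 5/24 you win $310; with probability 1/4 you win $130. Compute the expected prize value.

356.25

E[payout] = 490·1/6 + 480·1/8 + 470·1/4 + 310·5/24 + 130·1/4
 = 245/3 + 60 + 235/2 + 775/12 + 65/2
 = 1425/4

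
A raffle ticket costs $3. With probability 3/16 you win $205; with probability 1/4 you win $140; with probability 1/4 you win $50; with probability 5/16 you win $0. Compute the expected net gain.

E[payout] = 205·3/16 + 140·1/4 + 50·1/4 + 0·5/16
 = 615/16 + 35 + 25/2 + 0
 = 1375/16
Net = 1375/16 - 3 = 1327/16

82.9375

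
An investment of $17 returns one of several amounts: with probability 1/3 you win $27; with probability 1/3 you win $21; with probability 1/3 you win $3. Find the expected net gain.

0

E[payout] = 27·1/3 + 21·1/3 + 3·1/3
 = 9 + 7 + 1
 = 17
Net = 17 - 17 = 0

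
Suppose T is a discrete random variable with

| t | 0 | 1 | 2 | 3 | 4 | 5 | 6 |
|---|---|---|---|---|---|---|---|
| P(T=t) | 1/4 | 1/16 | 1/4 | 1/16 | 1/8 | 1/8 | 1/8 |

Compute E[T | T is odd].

P(T is odd) = 1/16 + 1/16 + 1/8 = 1/4.
E[T | T is odd] = [1·1/16 + 3·1/16 + 5·1/8] / (1/4)
 = 7/8 / (1/4)
 = 7/2

3.5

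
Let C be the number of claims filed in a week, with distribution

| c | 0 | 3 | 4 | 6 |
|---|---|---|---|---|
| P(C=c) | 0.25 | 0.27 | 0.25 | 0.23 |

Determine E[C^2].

E[C^2] = Σ c^2·P(C=c)
 = 0·0.25 + 9·0.27 + 16·0.25 + 36·0.23
 = 0 + 2.43 + 4 + 8.28
 = 14.71

14.71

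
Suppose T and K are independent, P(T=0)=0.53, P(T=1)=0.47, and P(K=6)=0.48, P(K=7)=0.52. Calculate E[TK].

E[TK] = Σ_t Σ_k tk · P(T=t)P(K=k)
 = 0·0.2544 + 0·0.2756 + 6·0.2256 + 7·0.2444
 = 0 + 0 + 1.3536 + 1.7108
 = 3.0644

3.0644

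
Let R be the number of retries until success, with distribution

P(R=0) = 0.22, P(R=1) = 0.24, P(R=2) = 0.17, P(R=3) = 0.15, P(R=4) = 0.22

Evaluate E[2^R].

6.1

E[2^R] = Σ 2^r·P(R=r)
 = 1·0.22 + 2·0.24 + 4·0.17 + 8·0.15 + 16·0.22
 = 0.22 + 0.48 + 0.68 + 1.2 + 3.52
 = 6.1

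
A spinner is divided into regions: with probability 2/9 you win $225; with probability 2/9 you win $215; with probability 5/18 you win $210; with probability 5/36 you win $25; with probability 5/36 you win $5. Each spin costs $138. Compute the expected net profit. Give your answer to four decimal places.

E[payout] = 225·2/9 + 215·2/9 + 210·5/18 + 25·5/36 + 5·5/36
 = 50 + 430/9 + 175/3 + 125/36 + 25/36
 = 2885/18
Net = 2885/18 - 138 = 401/18

22.2778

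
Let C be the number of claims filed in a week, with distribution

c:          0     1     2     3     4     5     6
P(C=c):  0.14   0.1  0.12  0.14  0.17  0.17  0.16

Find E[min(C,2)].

1.62

E[min(C,2)] = Σ min(c,2)·P(C=c)
 = 0·0.14 + 1·0.1 + 2·0.12 + 2·0.14 + 2·0.17 + 2·0.17 + 2·0.16
 = 0 + 0.1 + 0.24 + 0.28 + 0.34 + 0.34 + 0.32
 = 1.62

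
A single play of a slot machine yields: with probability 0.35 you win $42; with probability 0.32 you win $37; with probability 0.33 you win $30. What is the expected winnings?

E[payout] = 42·0.35 + 37·0.32 + 30·0.33
 = 14.7 + 11.84 + 9.9
 = 36.44

36.44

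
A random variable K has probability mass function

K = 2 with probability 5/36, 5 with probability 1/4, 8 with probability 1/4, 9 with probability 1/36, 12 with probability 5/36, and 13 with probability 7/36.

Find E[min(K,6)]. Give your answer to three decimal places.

5.194

E[min(K,6)] = Σ min(k,6)·P(K=k)
 = 2·5/36 + 5·1/4 + 6·1/4 + 6·1/36 + 6·5/36 + 6·7/36
 = 5/18 + 5/4 + 3/2 + 1/6 + 5/6 + 7/6
 = 187/36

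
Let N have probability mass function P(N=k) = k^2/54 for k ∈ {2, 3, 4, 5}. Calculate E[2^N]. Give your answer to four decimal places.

21.1852

E[2^N] = Σ 2^n·P(N=n)
 = 4·2/27 + 8·1/6 + 16·8/27 + 32·25/54
 = 8/27 + 4/3 + 128/27 + 400/27
 = 572/27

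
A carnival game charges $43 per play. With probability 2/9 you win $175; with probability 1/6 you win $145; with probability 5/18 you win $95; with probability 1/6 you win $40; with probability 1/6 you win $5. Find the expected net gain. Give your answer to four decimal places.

E[payout] = 175·2/9 + 145·1/6 + 95·5/18 + 40·1/6 + 5·1/6
 = 350/9 + 145/6 + 475/18 + 20/3 + 5/6
 = 1745/18
Net = 1745/18 - 43 = 971/18

53.9444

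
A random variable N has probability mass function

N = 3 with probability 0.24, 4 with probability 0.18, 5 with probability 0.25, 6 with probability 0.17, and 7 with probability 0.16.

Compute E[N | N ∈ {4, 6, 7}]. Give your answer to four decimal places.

P(N ∈ {4, 6, 7}) = 0.18 + 0.17 + 0.16 = 0.51.
E[N | N ∈ {4, 6, 7}] = [4·0.18 + 6·0.17 + 7·0.16] / 0.51
 = 2.86 / 0.51
 = 286/51

5.6078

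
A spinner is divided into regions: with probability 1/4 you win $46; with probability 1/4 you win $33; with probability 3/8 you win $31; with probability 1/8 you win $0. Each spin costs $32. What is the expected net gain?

-0.625

E[payout] = 46·1/4 + 33·1/4 + 31·3/8 + 0·1/8
 = 23/2 + 33/4 + 93/8 + 0
 = 251/8
Net = 251/8 - 32 = -5/8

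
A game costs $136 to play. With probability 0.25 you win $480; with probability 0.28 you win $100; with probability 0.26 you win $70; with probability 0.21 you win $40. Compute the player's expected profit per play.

38.6

E[payout] = 480·0.25 + 100·0.28 + 70·0.26 + 40·0.21
 = 120 + 28 + 18.2 + 8.4
 = 174.6
Net = 174.6 - 136 = 38.6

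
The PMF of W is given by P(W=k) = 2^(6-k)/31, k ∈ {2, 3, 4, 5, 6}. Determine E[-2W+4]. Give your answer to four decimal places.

-1.6774

E[-2W+4] = Σ (-2w+4)·P(W=w)
 = 0·16/31 + (-2)·8/31 + (-4)·4/31 + (-6)·2/31 + (-8)·1/31
 = 0 + (-16/31) + (-16/31) + (-12/31) + (-8/31)
 = -52/31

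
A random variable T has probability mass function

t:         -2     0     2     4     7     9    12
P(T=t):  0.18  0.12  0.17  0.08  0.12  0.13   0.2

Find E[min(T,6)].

3

E[min(T,6)] = Σ min(t,6)·P(T=t)
 = (-2)·0.18 + 0·0.12 + 2·0.17 + 4·0.08 + 6·0.12 + 6·0.13 + 6·0.2
 = (-0.36) + 0 + 0.34 + 0.32 + 0.72 + 0.78 + 1.2
 = 3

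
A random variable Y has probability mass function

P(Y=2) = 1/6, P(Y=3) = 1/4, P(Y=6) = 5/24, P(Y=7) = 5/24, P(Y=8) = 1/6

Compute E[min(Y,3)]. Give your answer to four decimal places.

E[min(Y,3)] = Σ min(y,3)·P(Y=y)
 = 2·1/6 + 3·1/4 + 3·5/24 + 3·5/24 + 3·1/6
 = 1/3 + 3/4 + 5/8 + 5/8 + 1/2
 = 17/6

2.8333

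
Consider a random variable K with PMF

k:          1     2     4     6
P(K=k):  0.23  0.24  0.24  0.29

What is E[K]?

E[K] = Σ k·P(K=k)
 = 1·0.23 + 2·0.24 + 4·0.24 + 6·0.29
 = 0.23 + 0.48 + 0.96 + 1.74
 = 3.41

3.41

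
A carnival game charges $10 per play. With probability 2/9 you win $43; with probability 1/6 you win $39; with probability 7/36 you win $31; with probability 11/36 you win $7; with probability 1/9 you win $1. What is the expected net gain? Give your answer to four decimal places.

14.3333

E[payout] = 43·2/9 + 39·1/6 + 31·7/36 + 7·11/36 + 1·1/9
 = 86/9 + 13/2 + 217/36 + 77/36 + 1/9
 = 73/3
Net = 73/3 - 10 = 43/3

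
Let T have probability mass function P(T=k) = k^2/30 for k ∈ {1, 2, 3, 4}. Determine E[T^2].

11.8

E[T^2] = Σ t^2·P(T=t)
 = 1·1/30 + 4·2/15 + 9·3/10 + 16·8/15
 = 1/30 + 8/15 + 27/10 + 128/15
 = 59/5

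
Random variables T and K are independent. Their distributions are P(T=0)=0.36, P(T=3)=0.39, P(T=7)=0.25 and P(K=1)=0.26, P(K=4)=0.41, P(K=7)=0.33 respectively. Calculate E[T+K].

7.13

E[T+K] = Σ_t Σ_k (t+k) · P(T=t)P(K=k)
 = 1·0.0936 + 4·0.1476 + 7·0.1188 + 4·0.1014 + 7·0.1599 + 10·0.1287 + 8·0.065 + 11·0.1025 + 14·0.0825
 = 0.0936 + 0.5904 + 0.8316 + 0.4056 + 1.1193 + 1.287 + 0.52 + 1.1275 + 1.155
 = 7.13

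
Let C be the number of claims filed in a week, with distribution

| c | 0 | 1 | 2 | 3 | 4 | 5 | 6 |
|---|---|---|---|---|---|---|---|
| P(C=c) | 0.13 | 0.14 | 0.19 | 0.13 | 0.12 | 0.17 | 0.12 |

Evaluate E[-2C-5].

E[-2C-5] = Σ (-2c-5)·P(C=c)
 = (-5)·0.13 + (-7)·0.14 + (-9)·0.19 + (-11)·0.13 + (-13)·0.12 + (-15)·0.17 + (-17)·0.12
 = (-0.65) + (-0.98) + (-1.71) + (-1.43) + (-1.56) + (-2.55) + (-2.04)
 = -10.92

-10.92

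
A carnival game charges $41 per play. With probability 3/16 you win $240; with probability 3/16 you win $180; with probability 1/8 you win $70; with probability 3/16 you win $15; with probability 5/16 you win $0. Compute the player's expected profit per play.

49.3125

E[payout] = 240·3/16 + 180·3/16 + 70·1/8 + 15·3/16 + 0·5/16
 = 45 + 135/4 + 35/4 + 45/16 + 0
 = 1445/16
Net = 1445/16 - 41 = 789/16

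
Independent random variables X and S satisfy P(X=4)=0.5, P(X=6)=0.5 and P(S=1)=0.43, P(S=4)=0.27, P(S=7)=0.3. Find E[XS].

E[XS] = Σ_x Σ_s xs · P(X=x)P(S=s)
 = 4·0.215 + 16·0.135 + 28·0.15 + 6·0.215 + 24·0.135 + 42·0.15
 = 0.86 + 2.16 + 4.2 + 1.29 + 3.24 + 6.3
 = 18.05

18.05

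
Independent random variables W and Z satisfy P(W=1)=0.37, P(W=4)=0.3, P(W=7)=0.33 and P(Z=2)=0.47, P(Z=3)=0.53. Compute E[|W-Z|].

E[|W-Z|] = Σ_w Σ_z |w-z| · P(W=w)P(Z=z)
 = 1·0.1739 + 2·0.1961 + 2·0.141 + 1·0.159 + 5·0.1551 + 4·0.1749
 = 0.1739 + 0.3922 + 0.282 + 0.159 + 0.7755 + 0.6996
 = 2.4822

2.4822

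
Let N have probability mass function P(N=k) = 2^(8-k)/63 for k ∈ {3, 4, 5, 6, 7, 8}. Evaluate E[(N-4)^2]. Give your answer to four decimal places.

E[(N-4)^2] = Σ (n-4)^2·P(N=n)
 = 1·32/63 + 0·16/63 + 1·8/63 + 4·4/63 + 9·2/63 + 16·1/63
 = 32/63 + 0 + 8/63 + 16/63 + 2/7 + 16/63
 = 10/7

1.4286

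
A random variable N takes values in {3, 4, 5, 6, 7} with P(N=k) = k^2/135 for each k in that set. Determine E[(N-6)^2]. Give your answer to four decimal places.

1.6222

E[(N-6)^2] = Σ (n-6)^2·P(N=n)
 = 9·1/15 + 4·16/135 + 1·5/27 + 0·4/15 + 1·49/135
 = 3/5 + 64/135 + 5/27 + 0 + 49/135
 = 73/45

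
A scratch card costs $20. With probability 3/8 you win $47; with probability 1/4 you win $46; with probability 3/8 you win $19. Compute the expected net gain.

E[payout] = 47·3/8 + 46·1/4 + 19·3/8
 = 141/8 + 23/2 + 57/8
 = 145/4
Net = 145/4 - 20 = 65/4

16.25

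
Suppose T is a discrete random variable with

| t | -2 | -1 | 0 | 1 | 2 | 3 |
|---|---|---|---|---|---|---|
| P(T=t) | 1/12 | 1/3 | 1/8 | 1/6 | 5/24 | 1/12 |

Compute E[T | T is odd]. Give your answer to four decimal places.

0.1429

P(T is odd) = 1/3 + 1/6 + 1/12 = 7/12.
E[T | T is odd] = [(-1)·1/3 + 1·1/6 + 3·1/12] / (7/12)
 = 1/12 / (7/12)
 = 1/7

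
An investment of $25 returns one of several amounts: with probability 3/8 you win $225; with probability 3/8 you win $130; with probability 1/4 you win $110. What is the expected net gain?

E[payout] = 225·3/8 + 130·3/8 + 110·1/4
 = 675/8 + 195/4 + 55/2
 = 1285/8
Net = 1285/8 - 25 = 1085/8

135.625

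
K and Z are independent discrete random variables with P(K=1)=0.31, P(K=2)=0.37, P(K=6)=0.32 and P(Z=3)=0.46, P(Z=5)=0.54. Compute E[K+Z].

7.05

E[K+Z] = Σ_k Σ_z (k+z) · P(K=k)P(Z=z)
 = 4·0.1426 + 6·0.1674 + 5·0.1702 + 7·0.1998 + 9·0.1472 + 11·0.1728
 = 0.5704 + 1.0044 + 0.851 + 1.3986 + 1.3248 + 1.9008
 = 7.05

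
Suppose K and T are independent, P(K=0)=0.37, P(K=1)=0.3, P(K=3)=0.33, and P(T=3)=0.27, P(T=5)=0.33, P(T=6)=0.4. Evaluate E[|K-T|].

3.57

E[|K-T|] = Σ_k Σ_t |k-t| · P(K=k)P(T=t)
 = 3·0.0999 + 5·0.1221 + 6·0.148 + 2·0.081 + 4·0.099 + 5·0.12 + 0·0.0891 + 2·0.1089 + 3·0.132
 = 0.2997 + 0.6105 + 0.888 + 0.162 + 0.396 + 0.6 + 0 + 0.2178 + 0.396
 = 3.57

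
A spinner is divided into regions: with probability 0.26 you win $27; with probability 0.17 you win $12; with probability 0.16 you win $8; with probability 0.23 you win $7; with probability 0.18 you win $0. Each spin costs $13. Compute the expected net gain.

E[payout] = 27·0.26 + 12·0.17 + 8·0.16 + 7·0.23 + 0·0.18
 = 7.02 + 2.04 + 1.28 + 1.61 + 0
 = 11.95
Net = 11.95 - 13 = -1.05

-1.05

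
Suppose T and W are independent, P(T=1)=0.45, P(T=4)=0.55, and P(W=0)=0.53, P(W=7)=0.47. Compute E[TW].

E[TW] = Σ_t Σ_w tw · P(T=t)P(W=w)
 = 0·0.2385 + 7·0.2115 + 0·0.2915 + 28·0.2585
 = 0 + 1.4805 + 0 + 7.238
 = 8.7185

8.7185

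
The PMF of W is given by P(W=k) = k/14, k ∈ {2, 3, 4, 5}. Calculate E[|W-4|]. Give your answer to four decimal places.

E[|W-4|] = Σ |w-4|·P(W=w)
 = 2·1/7 + 1·3/14 + 0·2/7 + 1·5/14
 = 2/7 + 3/14 + 0 + 5/14
 = 6/7

0.8571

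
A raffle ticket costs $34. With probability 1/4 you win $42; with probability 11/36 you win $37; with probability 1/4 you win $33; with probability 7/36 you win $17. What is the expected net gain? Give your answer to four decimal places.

-0.6389

E[payout] = 42·1/4 + 37·11/36 + 33·1/4 + 17·7/36
 = 21/2 + 407/36 + 33/4 + 119/36
 = 1201/36
Net = 1201/36 - 34 = -23/36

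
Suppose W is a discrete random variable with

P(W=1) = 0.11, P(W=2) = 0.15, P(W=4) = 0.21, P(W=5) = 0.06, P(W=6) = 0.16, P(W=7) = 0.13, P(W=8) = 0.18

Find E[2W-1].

E[2W-1] = Σ (2w-1)·P(W=w)
 = 1·0.11 + 3·0.15 + 7·0.21 + 9·0.06 + 11·0.16 + 13·0.13 + 15·0.18
 = 0.11 + 0.45 + 1.47 + 0.54 + 1.76 + 1.69 + 2.7
 = 8.72

8.72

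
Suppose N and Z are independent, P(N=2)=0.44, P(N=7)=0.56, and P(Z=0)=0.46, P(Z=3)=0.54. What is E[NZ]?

7.776

E[NZ] = Σ_n Σ_z nz · P(N=n)P(Z=z)
 = 0·0.2024 + 6·0.2376 + 0·0.2576 + 21·0.3024
 = 0 + 1.4256 + 0 + 6.3504
 = 7.776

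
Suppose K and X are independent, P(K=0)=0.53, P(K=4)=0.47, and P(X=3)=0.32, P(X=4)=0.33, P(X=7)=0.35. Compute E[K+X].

E[K+X] = Σ_k Σ_x (k+x) · P(K=k)P(X=x)
 = 3·0.1696 + 4·0.1749 + 7·0.1855 + 7·0.1504 + 8·0.1551 + 11·0.1645
 = 0.5088 + 0.6996 + 1.2985 + 1.0528 + 1.2408 + 1.8095
 = 6.61

6.61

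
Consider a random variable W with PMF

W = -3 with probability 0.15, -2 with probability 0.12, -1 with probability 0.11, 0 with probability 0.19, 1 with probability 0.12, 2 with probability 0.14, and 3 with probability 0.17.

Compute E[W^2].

E[W^2] = Σ w^2·P(W=w)
 = 9·0.15 + 4·0.12 + 1·0.11 + 0·0.19 + 1·0.12 + 4·0.14 + 9·0.17
 = 1.35 + 0.48 + 0.11 + 0 + 0.12 + 0.56 + 1.53
 = 4.15

4.15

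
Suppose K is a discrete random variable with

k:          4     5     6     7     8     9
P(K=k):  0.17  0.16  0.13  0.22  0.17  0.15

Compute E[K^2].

E[K^2] = Σ k^2·P(K=k)
 = 16·0.17 + 25·0.16 + 36·0.13 + 49·0.22 + 64·0.17 + 81·0.15
 = 2.72 + 4 + 4.68 + 10.78 + 10.88 + 12.15
 = 45.21

45.21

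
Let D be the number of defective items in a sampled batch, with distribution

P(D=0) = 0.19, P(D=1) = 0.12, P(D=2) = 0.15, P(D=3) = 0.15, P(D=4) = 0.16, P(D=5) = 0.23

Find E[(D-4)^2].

5.1

E[(D-4)^2] = Σ (d-4)^2·P(D=d)
 = 16·0.19 + 9·0.12 + 4·0.15 + 1·0.15 + 0·0.16 + 1·0.23
 = 3.04 + 1.08 + 0.6 + 0.15 + 0 + 0.23
 = 5.1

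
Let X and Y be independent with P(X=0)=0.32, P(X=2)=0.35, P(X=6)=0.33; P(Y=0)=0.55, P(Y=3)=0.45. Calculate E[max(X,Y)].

3.2695

E[max(X,Y)] = Σ_x Σ_y max(x,y) · P(X=x)P(Y=y)
 = 0·0.176 + 3·0.144 + 2·0.1925 + 3·0.1575 + 6·0.1815 + 6·0.1485
 = 0 + 0.432 + 0.385 + 0.4725 + 1.089 + 0.891
 = 3.2695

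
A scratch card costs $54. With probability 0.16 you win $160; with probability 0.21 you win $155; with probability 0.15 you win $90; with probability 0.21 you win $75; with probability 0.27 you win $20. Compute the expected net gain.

E[payout] = 160·0.16 + 155·0.21 + 90·0.15 + 75·0.21 + 20·0.27
 = 25.6 + 32.55 + 13.5 + 15.75 + 5.4
 = 92.8
Net = 92.8 - 54 = 38.8

38.8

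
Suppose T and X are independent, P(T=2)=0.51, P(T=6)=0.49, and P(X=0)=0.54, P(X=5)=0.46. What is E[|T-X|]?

3.0676

E[|T-X|] = Σ_t Σ_x |t-x| · P(T=t)P(X=x)
 = 2·0.2754 + 3·0.2346 + 6·0.2646 + 1·0.2254
 = 0.5508 + 0.7038 + 1.5876 + 0.2254
 = 3.0676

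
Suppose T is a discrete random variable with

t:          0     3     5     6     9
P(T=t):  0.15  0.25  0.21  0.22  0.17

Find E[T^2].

E[T^2] = Σ t^2·P(T=t)
 = 0·0.15 + 9·0.25 + 25·0.21 + 36·0.22 + 81·0.17
 = 0 + 2.25 + 5.25 + 7.92 + 13.77
 = 29.19

29.19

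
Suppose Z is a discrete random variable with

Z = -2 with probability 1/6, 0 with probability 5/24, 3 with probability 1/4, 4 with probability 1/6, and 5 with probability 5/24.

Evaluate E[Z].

E[Z] = Σ z·P(Z=z)
 = (-2)·1/6 + 0·5/24 + 3·1/4 + 4·1/6 + 5·5/24
 = (-1/3) + 0 + 3/4 + 2/3 + 25/24
 = 17/8

2.125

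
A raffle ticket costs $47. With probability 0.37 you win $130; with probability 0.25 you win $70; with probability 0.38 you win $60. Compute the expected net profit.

41.4

E[payout] = 130·0.37 + 70·0.25 + 60·0.38
 = 48.1 + 17.5 + 22.8
 = 88.4
Net = 88.4 - 47 = 41.4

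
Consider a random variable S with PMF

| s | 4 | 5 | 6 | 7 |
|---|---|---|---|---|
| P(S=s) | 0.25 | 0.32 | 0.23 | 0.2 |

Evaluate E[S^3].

E[S^3] = Σ s^3·P(S=s)
 = 64·0.25 + 125·0.32 + 216·0.23 + 343·0.2
 = 16 + 40 + 49.68 + 68.6
 = 174.28

174.28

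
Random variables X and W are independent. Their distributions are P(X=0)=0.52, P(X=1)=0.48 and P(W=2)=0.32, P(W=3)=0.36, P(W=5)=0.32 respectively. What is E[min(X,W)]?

0.48

E[min(X,W)] = Σ_x Σ_w min(x,w) · P(X=x)P(W=w)
 = 0·0.1664 + 0·0.1872 + 0·0.1664 + 1·0.1536 + 1·0.1728 + 1·0.1536
 = 0 + 0 + 0 + 0.1536 + 0.1728 + 0.1536
 = 0.48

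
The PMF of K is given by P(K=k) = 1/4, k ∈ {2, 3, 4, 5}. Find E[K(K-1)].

10

E[K(K-1)] = Σ k(k-1)·P(K=k)
 = 2·1/4 + 6·1/4 + 12·1/4 + 20·1/4
 = 1/2 + 3/2 + 3 + 5
 = 10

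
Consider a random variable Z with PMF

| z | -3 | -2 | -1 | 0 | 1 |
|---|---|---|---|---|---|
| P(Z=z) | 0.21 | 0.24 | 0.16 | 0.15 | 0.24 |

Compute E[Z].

E[Z] = Σ z·P(Z=z)
 = (-3)·0.21 + (-2)·0.24 + (-1)·0.16 + 0·0.15 + 1·0.24
 = (-0.63) + (-0.48) + (-0.16) + 0 + 0.24
 = -1.03

-1.03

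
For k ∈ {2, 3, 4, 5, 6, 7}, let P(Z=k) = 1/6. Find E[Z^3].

E[Z^3] = Σ z^3·P(Z=z)
 = 8·1/6 + 27·1/6 + 64·1/6 + 125·1/6 + 216·1/6 + 343·1/6
 = 4/3 + 9/2 + 32/3 + 125/6 + 36 + 343/6
 = 261/2

130.5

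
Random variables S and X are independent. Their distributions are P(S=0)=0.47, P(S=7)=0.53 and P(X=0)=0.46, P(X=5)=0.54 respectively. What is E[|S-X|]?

E[|S-X|] = Σ_s Σ_x |s-x| · P(S=s)P(X=x)
 = 0·0.2162 + 5·0.2538 + 7·0.2438 + 2·0.2862
 = 0 + 1.269 + 1.7066 + 0.5724
 = 3.548

3.548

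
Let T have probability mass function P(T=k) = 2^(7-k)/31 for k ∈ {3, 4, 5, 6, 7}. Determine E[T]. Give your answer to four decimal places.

E[T] = Σ t·P(T=t)
 = 3·16/31 + 4·8/31 + 5·4/31 + 6·2/31 + 7·1/31
 = 48/31 + 32/31 + 20/31 + 12/31 + 7/31
 = 119/31

3.8387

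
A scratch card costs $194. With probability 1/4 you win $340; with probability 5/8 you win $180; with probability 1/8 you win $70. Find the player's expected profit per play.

E[payout] = 340·1/4 + 180·5/8 + 70·1/8
 = 85 + 225/2 + 35/4
 = 825/4
Net = 825/4 - 194 = 49/4

12.25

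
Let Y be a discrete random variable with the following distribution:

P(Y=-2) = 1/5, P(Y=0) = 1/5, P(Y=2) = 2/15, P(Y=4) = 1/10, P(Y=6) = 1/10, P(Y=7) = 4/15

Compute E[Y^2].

19.6

E[Y^2] = Σ y^2·P(Y=y)
 = 4·1/5 + 0·1/5 + 4·2/15 + 16·1/10 + 36·1/10 + 49·4/15
 = 4/5 + 0 + 8/15 + 8/5 + 18/5 + 196/15
 = 98/5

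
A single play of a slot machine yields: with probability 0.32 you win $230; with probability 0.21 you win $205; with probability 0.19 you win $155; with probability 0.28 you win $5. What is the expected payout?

E[payout] = 230·0.32 + 205·0.21 + 155·0.19 + 5·0.28
 = 73.6 + 43.05 + 29.45 + 1.4
 = 147.5

147.5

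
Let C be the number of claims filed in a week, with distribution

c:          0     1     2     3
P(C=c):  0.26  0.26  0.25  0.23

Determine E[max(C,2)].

E[max(C,2)] = Σ max(c,2)·P(C=c)
 = 2·0.26 + 2·0.26 + 2·0.25 + 3·0.23
 = 0.52 + 0.52 + 0.5 + 0.69
 = 2.23

2.23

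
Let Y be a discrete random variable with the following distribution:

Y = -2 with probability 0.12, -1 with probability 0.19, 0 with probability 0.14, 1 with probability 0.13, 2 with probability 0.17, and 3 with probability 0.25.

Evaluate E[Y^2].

3.73

E[Y^2] = Σ y^2·P(Y=y)
 = 4·0.12 + 1·0.19 + 0·0.14 + 1·0.13 + 4·0.17 + 9·0.25
 = 0.48 + 0.19 + 0 + 0.13 + 0.68 + 2.25
 = 3.73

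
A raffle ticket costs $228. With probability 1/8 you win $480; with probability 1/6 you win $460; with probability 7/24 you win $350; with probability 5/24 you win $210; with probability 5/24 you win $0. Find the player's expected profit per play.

E[payout] = 480·1/8 + 460·1/6 + 350·7/24 + 210·5/24 + 0·5/24
 = 60 + 230/3 + 1225/12 + 175/4 + 0
 = 565/2
Net = 565/2 - 228 = 109/2

54.5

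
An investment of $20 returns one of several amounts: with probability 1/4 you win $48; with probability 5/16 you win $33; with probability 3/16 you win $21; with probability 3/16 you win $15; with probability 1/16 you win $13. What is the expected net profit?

9.875

E[payout] = 48·1/4 + 33·5/16 + 21·3/16 + 15·3/16 + 13·1/16
 = 12 + 165/16 + 63/16 + 45/16 + 13/16
 = 239/8
Net = 239/8 - 20 = 79/8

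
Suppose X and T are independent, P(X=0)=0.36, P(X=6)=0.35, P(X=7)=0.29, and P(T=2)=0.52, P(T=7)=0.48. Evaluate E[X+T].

E[X+T] = Σ_x Σ_t (x+t) · P(X=x)P(T=t)
 = 2·0.1872 + 7·0.1728 + 8·0.182 + 13·0.168 + 9·0.1508 + 14·0.1392
 = 0.3744 + 1.2096 + 1.456 + 2.184 + 1.3572 + 1.9488
 = 8.53

8.53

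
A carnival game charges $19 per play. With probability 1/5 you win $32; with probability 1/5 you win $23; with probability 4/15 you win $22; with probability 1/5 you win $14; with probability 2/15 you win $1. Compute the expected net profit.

0.8

E[payout] = 32·1/5 + 23·1/5 + 22·4/15 + 14·1/5 + 1·2/15
 = 32/5 + 23/5 + 88/15 + 14/5 + 2/15
 = 99/5
Net = 99/5 - 19 = 4/5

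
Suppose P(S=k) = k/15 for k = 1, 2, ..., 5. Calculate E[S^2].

15

E[S^2] = Σ s^2·P(S=s)
 = 1·1/15 + 4·2/15 + 9·1/5 + 16·4/15 + 25·1/3
 = 1/15 + 8/15 + 9/5 + 64/15 + 25/3
 = 15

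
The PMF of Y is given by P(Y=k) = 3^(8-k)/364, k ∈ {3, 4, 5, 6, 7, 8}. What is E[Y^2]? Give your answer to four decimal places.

E[Y^2] = Σ y^2·P(Y=y)
 = 9·243/364 + 16·81/364 + 25·27/364 + 36·9/364 + 49·3/364 + 64·1/364
 = 2187/364 + 324/91 + 675/364 + 81/91 + 21/52 + 16/91
 = 361/28

12.8929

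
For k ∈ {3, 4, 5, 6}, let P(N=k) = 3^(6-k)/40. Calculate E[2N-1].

E[2N-1] = Σ (2n-1)·P(N=n)
 = 5·27/40 + 7·9/40 + 9·3/40 + 11·1/40
 = 27/8 + 63/40 + 27/40 + 11/40
 = 59/10

5.9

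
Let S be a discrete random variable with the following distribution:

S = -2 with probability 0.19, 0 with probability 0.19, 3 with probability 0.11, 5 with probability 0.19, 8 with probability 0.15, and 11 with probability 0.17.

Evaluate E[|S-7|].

E[|S-7|] = Σ |s-7|·P(S=s)
 = 9·0.19 + 7·0.19 + 4·0.11 + 2·0.19 + 1·0.15 + 4·0.17
 = 1.71 + 1.33 + 0.44 + 0.38 + 0.15 + 0.68
 = 4.69

4.69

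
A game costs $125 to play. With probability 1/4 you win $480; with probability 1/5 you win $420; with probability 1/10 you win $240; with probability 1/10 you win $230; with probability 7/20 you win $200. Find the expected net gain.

E[payout] = 480·1/4 + 420·1/5 + 240·1/10 + 230·1/10 + 200·7/20
 = 120 + 84 + 24 + 23 + 70
 = 321
Net = 321 - 125 = 196

196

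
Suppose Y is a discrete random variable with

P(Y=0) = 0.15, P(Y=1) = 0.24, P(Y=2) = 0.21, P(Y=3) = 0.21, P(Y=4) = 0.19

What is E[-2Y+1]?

-3.1

E[-2Y+1] = Σ (-2y+1)·P(Y=y)
 = 1·0.15 + (-1)·0.24 + (-3)·0.21 + (-5)·0.21 + (-7)·0.19
 = 0.15 + (-0.24) + (-0.63) + (-1.05) + (-1.33)
 = -3.1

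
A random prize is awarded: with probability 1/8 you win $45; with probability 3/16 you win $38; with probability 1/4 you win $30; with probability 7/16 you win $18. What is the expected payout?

28.125

E[payout] = 45·1/8 + 38·3/16 + 30·1/4 + 18·7/16
 = 45/8 + 57/8 + 15/2 + 63/8
 = 225/8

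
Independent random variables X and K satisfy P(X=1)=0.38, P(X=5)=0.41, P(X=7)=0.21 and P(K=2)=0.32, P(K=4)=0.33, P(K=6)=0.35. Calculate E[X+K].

E[X+K] = Σ_x Σ_k (x+k) · P(X=x)P(K=k)
 = 3·0.1216 + 5·0.1254 + 7·0.133 + 7·0.1312 + 9·0.1353 + 11·0.1435 + 9·0.0672 + 11·0.0693 + 13·0.0735
 = 0.3648 + 0.627 + 0.931 + 0.9184 + 1.2177 + 1.5785 + 0.6048 + 0.7623 + 0.9555
 = 7.96

7.96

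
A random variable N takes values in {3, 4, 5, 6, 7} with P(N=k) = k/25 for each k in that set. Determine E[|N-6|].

1.16

E[|N-6|] = Σ |n-6|·P(N=n)
 = 3·3/25 + 2·4/25 + 1·1/5 + 0·6/25 + 1·7/25
 = 9/25 + 8/25 + 1/5 + 0 + 7/25
 = 29/25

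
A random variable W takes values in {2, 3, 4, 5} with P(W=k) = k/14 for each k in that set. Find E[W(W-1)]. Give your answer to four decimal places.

12.1429

E[W(W-1)] = Σ w(w-1)·P(W=w)
 = 2·1/7 + 6·3/14 + 12·2/7 + 20·5/14
 = 2/7 + 9/7 + 24/7 + 50/7
 = 85/7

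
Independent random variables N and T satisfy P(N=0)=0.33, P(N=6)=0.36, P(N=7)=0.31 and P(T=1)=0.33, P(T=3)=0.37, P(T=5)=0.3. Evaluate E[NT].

E[NT] = Σ_n Σ_t nt · P(N=n)P(T=t)
 = 0·0.1089 + 0·0.1221 + 0·0.099 + 6·0.1188 + 18·0.1332 + 30·0.108 + 7·0.1023 + 21·0.1147 + 35·0.093
 = 0 + 0 + 0 + 0.7128 + 2.3976 + 3.24 + 0.7161 + 2.4087 + 3.255
 = 12.7302

12.7302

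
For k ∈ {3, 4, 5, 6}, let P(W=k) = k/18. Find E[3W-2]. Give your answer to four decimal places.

12.3333

E[3W-2] = Σ (3w-2)·P(W=w)
 = 7·1/6 + 10·2/9 + 13·5/18 + 16·1/3
 = 7/6 + 20/9 + 65/18 + 16/3
 = 37/3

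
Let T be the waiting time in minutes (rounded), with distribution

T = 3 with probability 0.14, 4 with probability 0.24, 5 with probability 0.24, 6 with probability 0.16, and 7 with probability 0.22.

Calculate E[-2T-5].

-15.16

E[-2T-5] = Σ (-2t-5)·P(T=t)
 = (-11)·0.14 + (-13)·0.24 + (-15)·0.24 + (-17)·0.16 + (-19)·0.22
 = (-1.54) + (-3.12) + (-3.6) + (-2.72) + (-4.18)
 = -15.16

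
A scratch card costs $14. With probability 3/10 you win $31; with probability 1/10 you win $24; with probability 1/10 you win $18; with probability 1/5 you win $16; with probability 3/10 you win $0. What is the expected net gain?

2.7

E[payout] = 31·3/10 + 24·1/10 + 18·1/10 + 16·1/5 + 0·3/10
 = 93/10 + 12/5 + 9/5 + 16/5 + 0
 = 167/10
Net = 167/10 - 14 = 27/10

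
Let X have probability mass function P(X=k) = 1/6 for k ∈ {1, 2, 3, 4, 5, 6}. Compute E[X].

E[X] = Σ x·P(X=x)
 = 1·1/6 + 2·1/6 + 3·1/6 + 4·1/6 + 5·1/6 + 6·1/6
 = 1/6 + 1/3 + 1/2 + 2/3 + 5/6 + 1
 = 7/2

3.5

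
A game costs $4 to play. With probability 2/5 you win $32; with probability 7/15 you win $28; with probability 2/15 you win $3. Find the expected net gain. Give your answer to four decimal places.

22.2667

E[payout] = 32·2/5 + 28·7/15 + 3·2/15
 = 64/5 + 196/15 + 2/5
 = 394/15
Net = 394/15 - 4 = 334/15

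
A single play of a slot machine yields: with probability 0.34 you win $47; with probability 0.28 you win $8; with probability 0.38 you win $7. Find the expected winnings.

20.88

E[payout] = 47·0.34 + 8·0.28 + 7·0.38
 = 15.98 + 2.24 + 2.66
 = 20.88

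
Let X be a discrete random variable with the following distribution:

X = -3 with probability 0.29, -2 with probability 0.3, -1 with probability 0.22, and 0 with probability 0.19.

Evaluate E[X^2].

E[X^2] = Σ x^2·P(X=x)
 = 9·0.29 + 4·0.3 + 1·0.22 + 0·0.19
 = 2.61 + 1.2 + 0.22 + 0
 = 4.03

4.03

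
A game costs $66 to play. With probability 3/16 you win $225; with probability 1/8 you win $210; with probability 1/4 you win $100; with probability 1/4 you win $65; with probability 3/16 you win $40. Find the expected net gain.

E[payout] = 225·3/16 + 210·1/8 + 100·1/4 + 65·1/4 + 40·3/16
 = 675/16 + 105/4 + 25 + 65/4 + 15/2
 = 1875/16
Net = 1875/16 - 66 = 819/16

51.1875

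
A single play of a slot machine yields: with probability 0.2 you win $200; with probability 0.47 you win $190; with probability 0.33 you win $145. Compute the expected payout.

E[payout] = 200·0.2 + 190·0.47 + 145·0.33
 = 40 + 89.3 + 47.85
 = 177.15

177.15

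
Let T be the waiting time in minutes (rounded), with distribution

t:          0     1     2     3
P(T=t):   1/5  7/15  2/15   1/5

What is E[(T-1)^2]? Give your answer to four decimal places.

1.1333

E[(T-1)^2] = Σ (t-1)^2·P(T=t)
 = 1·1/5 + 0·7/15 + 1·2/15 + 4·1/5
 = 1/5 + 0 + 2/15 + 4/5
 = 17/15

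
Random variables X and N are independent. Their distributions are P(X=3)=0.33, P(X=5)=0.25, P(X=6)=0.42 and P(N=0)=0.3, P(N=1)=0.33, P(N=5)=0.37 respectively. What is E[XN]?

10.3768

E[XN] = Σ_x Σ_n xn · P(X=x)P(N=n)
 = 0·0.099 + 3·0.1089 + 15·0.1221 + 0·0.075 + 5·0.0825 + 25·0.0925 + 0·0.126 + 6·0.1386 + 30·0.1554
 = 0 + 0.3267 + 1.8315 + 0 + 0.4125 + 2.3125 + 0 + 0.8316 + 4.662
 = 10.3768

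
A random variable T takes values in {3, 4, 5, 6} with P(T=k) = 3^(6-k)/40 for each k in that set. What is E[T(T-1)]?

E[T(T-1)] = Σ t(t-1)·P(T=t)
 = 6·27/40 + 12·9/40 + 20·3/40 + 30·1/40
 = 81/20 + 27/10 + 3/2 + 3/4
 = 9

9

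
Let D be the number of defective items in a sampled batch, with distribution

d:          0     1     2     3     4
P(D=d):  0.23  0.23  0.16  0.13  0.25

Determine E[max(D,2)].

E[max(D,2)] = Σ max(d,2)·P(D=d)
 = 2·0.23 + 2·0.23 + 2·0.16 + 3·0.13 + 4·0.25
 = 0.46 + 0.46 + 0.32 + 0.39 + 1
 = 2.63

2.63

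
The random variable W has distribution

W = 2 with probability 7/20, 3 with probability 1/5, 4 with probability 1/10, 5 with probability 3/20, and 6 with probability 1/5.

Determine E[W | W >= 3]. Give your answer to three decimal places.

P(W >= 3) = 1/5 + 1/10 + 3/20 + 1/5 = 13/20.
E[W | W >= 3] = [3·1/5 + 4·1/10 + 5·3/20 + 6·1/5] / (13/20)
 = 59/20 / (13/20)
 = 59/13

4.538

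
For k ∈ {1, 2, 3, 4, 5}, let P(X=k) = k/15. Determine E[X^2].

15

E[X^2] = Σ x^2·P(X=x)
 = 1·1/15 + 4·2/15 + 9·1/5 + 16·4/15 + 25·1/3
 = 1/15 + 8/15 + 9/5 + 64/15 + 25/3
 = 15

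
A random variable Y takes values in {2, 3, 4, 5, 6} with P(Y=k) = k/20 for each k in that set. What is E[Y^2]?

22

E[Y^2] = Σ y^2·P(Y=y)
 = 4·1/10 + 9·3/20 + 16·1/5 + 25·1/4 + 36·3/10
 = 2/5 + 27/20 + 16/5 + 25/4 + 54/5
 = 22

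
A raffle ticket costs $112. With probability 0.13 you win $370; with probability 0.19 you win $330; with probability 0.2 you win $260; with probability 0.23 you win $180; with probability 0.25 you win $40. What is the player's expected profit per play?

E[payout] = 370·0.13 + 330·0.19 + 260·0.2 + 180·0.23 + 40·0.25
 = 48.1 + 62.7 + 52 + 41.4 + 10
 = 214.2
Net = 214.2 - 112 = 102.2

102.2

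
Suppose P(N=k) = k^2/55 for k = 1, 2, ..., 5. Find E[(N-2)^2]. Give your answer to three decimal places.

5.436

E[(N-2)^2] = Σ (n-2)^2·P(N=n)
 = 1·1/55 + 0·4/55 + 1·9/55 + 4·16/55 + 9·5/11
 = 1/55 + 0 + 9/55 + 64/55 + 45/11
 = 299/55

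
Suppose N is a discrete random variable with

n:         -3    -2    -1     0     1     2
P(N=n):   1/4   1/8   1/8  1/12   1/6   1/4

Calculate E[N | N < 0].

P(N < 0) = 1/4 + 1/8 + 1/8 = 1/2.
E[N | N < 0] = [(-3)·1/4 + (-2)·1/8 + (-1)·1/8] / (1/2)
 = -9/8 / (1/2)
 = -9/4

-2.25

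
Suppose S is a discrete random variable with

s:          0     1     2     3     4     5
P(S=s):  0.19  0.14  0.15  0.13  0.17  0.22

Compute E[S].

E[S] = Σ s·P(S=s)
 = 0·0.19 + 1·0.14 + 2·0.15 + 3·0.13 + 4·0.17 + 5·0.22
 = 0 + 0.14 + 0.3 + 0.39 + 0.68 + 1.1
 = 2.61

2.61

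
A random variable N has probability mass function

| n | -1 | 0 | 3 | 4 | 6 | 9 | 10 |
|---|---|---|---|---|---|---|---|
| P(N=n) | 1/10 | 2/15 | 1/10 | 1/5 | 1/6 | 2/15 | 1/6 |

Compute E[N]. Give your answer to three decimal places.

E[N] = Σ n·P(N=n)
 = (-1)·1/10 + 0·2/15 + 3·1/10 + 4·1/5 + 6·1/6 + 9·2/15 + 10·1/6
 = (-1/10) + 0 + 3/10 + 4/5 + 1 + 6/5 + 5/3
 = 73/15

4.867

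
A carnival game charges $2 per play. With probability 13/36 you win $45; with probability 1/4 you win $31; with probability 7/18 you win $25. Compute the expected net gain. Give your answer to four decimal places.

E[payout] = 45·13/36 + 31·1/4 + 25·7/18
 = 65/4 + 31/4 + 175/18
 = 607/18
Net = 607/18 - 2 = 571/18

31.7222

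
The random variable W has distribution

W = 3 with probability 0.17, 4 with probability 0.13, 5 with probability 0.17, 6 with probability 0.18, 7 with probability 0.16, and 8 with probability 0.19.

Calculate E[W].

E[W] = Σ w·P(W=w)
 = 3·0.17 + 4·0.13 + 5·0.17 + 6·0.18 + 7·0.16 + 8·0.19
 = 0.51 + 0.52 + 0.85 + 1.08 + 1.12 + 1.52
 = 5.6

5.6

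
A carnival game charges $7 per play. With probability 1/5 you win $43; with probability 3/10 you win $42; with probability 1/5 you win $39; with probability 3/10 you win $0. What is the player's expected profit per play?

E[payout] = 43·1/5 + 42·3/10 + 39·1/5 + 0·3/10
 = 43/5 + 63/5 + 39/5 + 0
 = 29
Net = 29 - 7 = 22

22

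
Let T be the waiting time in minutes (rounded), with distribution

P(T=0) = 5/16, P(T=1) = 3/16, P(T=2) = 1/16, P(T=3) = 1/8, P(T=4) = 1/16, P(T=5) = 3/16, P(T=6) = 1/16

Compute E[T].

2.25

E[T] = Σ t·P(T=t)
 = 0·5/16 + 1·3/16 + 2·1/16 + 3·1/8 + 4·1/16 + 5·3/16 + 6·1/16
 = 0 + 3/16 + 1/8 + 3/8 + 1/4 + 15/16 + 3/8
 = 9/4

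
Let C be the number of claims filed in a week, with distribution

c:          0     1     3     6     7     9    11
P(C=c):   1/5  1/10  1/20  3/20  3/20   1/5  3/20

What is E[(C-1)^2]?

E[(C-1)^2] = Σ (c-1)^2·P(C=c)
 = 1·1/5 + 0·1/10 + 4·1/20 + 25·3/20 + 36·3/20 + 64·1/5 + 100·3/20
 = 1/5 + 0 + 1/5 + 15/4 + 27/5 + 64/5 + 15
 = 747/20

37.35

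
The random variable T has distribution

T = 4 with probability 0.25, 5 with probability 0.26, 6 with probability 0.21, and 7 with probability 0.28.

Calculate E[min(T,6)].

E[min(T,6)] = Σ min(t,6)·P(T=t)
 = 4·0.25 + 5·0.26 + 6·0.21 + 6·0.28
 = 1 + 1.3 + 1.26 + 1.68
 = 5.24

5.24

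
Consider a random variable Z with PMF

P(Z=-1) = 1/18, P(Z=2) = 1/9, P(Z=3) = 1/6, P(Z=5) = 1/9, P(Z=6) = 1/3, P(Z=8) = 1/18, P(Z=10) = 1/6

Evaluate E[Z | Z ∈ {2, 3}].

P(Z ∈ {2, 3}) = 1/9 + 1/6 = 5/18.
E[Z | Z ∈ {2, 3}] = [2·1/9 + 3·1/6] / (5/18)
 = 13/18 / (5/18)
 = 13/5

2.6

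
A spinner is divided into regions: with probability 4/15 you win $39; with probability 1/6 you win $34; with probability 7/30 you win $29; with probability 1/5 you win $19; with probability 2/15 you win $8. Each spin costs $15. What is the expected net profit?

12.7

E[payout] = 39·4/15 + 34·1/6 + 29·7/30 + 19·1/5 + 8·2/15
 = 52/5 + 17/3 + 203/30 + 19/5 + 16/15
 = 277/10
Net = 277/10 - 15 = 127/10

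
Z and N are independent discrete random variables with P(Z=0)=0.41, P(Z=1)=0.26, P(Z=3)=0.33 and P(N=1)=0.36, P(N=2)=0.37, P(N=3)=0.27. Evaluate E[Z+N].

E[Z+N] = Σ_z Σ_n (z+n) · P(Z=z)P(N=n)
 = 1·0.1476 + 2·0.1517 + 3·0.1107 + 2·0.0936 + 3·0.0962 + 4·0.0702 + 4·0.1188 + 5·0.1221 + 6·0.0891
 = 0.1476 + 0.3034 + 0.3321 + 0.1872 + 0.2886 + 0.2808 + 0.4752 + 0.6105 + 0.5346
 = 3.16

3.16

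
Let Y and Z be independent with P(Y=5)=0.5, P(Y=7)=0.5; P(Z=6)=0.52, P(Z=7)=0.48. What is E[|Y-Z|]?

E[|Y-Z|] = Σ_y Σ_z |y-z| · P(Y=y)P(Z=z)
 = 1·0.26 + 2·0.24 + 1·0.26 + 0·0.24
 = 0.26 + 0.48 + 0.26 + 0
 = 1

1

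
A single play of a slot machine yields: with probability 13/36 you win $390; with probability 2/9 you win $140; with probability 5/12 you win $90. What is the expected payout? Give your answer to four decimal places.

209.4444

E[payout] = 390·13/36 + 140·2/9 + 90·5/12
 = 845/6 + 280/9 + 75/2
 = 1885/9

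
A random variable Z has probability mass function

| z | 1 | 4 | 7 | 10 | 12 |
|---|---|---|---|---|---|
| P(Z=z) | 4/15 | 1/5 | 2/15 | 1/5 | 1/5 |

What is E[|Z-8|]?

4

E[|Z-8|] = Σ |z-8|·P(Z=z)
 = 7·4/15 + 4·1/5 + 1·2/15 + 2·1/5 + 4·1/5
 = 28/15 + 4/5 + 2/15 + 2/5 + 4/5
 = 4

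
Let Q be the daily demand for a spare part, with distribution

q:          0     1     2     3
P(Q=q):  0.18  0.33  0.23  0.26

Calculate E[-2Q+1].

-2.14

E[-2Q+1] = Σ (-2q+1)·P(Q=q)
 = 1·0.18 + (-1)·0.33 + (-3)·0.23 + (-5)·0.26
 = 0.18 + (-0.33) + (-0.69) + (-1.3)
 = -2.14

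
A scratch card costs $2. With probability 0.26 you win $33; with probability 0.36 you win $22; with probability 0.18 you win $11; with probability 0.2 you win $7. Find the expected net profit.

17.88

E[payout] = 33·0.26 + 22·0.36 + 11·0.18 + 7·0.2
 = 8.58 + 7.92 + 1.98 + 1.4
 = 19.88
Net = 19.88 - 2 = 17.88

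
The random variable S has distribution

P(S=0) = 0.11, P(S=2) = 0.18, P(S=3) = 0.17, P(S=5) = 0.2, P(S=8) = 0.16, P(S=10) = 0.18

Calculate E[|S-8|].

E[|S-8|] = Σ |s-8|·P(S=s)
 = 8·0.11 + 6·0.18 + 5·0.17 + 3·0.2 + 0·0.16 + 2·0.18
 = 0.88 + 1.08 + 0.85 + 0.6 + 0 + 0.36
 = 3.77

3.77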